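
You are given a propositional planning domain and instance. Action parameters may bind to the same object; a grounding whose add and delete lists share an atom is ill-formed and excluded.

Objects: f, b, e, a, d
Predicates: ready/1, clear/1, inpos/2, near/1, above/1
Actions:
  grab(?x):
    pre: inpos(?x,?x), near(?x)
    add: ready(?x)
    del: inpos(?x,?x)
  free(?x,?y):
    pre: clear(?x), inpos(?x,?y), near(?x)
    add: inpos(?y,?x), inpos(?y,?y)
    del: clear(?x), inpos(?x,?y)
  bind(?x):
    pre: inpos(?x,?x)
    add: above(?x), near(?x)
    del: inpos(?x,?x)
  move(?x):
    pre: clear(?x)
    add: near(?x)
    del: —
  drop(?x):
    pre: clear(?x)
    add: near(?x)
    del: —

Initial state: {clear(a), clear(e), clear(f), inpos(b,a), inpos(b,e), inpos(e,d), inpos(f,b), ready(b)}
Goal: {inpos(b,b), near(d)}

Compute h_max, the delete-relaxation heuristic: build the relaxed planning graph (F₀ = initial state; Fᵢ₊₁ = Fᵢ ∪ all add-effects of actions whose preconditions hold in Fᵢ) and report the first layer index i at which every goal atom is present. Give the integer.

F0 = init (8 atoms)
F1 = F0 ∪ {near(a), near(e), near(f)}  (11 atoms)
F2 = F1 ∪ {inpos(b,b), inpos(b,f), inpos(d,d), inpos(d,e)}  (15 atoms)
F3 = F2 ∪ {above(b), above(d), near(b), near(d)}  (19 atoms)
goal ⊆ F3  ⇒  h_max = 3

3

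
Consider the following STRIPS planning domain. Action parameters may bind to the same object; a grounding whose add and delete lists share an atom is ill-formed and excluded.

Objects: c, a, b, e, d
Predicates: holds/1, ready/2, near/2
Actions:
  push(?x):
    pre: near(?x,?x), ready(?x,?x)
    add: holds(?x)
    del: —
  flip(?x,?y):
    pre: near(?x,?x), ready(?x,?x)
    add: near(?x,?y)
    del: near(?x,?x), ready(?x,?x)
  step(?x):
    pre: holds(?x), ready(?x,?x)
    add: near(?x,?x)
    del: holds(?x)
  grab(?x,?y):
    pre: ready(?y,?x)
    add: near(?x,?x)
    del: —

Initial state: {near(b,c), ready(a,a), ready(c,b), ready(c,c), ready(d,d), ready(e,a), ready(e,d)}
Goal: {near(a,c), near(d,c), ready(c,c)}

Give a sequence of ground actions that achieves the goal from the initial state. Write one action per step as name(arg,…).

1. grab(a,a)  →  {near(a,a), near(b,c), ready(a,a), ready(c,b), ready(c,c), ready(d,d), ready(e,a), ready(e,d)}
2. flip(a,c)  →  {near(a,c), near(b,c), ready(c,b), ready(c,c), ready(d,d), ready(e,a), ready(e,d)}
3. grab(d,e)  →  {near(a,c), near(b,c), near(d,d), ready(c,b), ready(c,c), ready(d,d), ready(e,a), ready(e,d)}
4. flip(d,c)  →  {near(a,c), near(b,c), near(d,c), ready(c,b), ready(c,c), ready(e,a), ready(e,d)}

grab(a,a); flip(a,c); grab(d,e); flip(d,c)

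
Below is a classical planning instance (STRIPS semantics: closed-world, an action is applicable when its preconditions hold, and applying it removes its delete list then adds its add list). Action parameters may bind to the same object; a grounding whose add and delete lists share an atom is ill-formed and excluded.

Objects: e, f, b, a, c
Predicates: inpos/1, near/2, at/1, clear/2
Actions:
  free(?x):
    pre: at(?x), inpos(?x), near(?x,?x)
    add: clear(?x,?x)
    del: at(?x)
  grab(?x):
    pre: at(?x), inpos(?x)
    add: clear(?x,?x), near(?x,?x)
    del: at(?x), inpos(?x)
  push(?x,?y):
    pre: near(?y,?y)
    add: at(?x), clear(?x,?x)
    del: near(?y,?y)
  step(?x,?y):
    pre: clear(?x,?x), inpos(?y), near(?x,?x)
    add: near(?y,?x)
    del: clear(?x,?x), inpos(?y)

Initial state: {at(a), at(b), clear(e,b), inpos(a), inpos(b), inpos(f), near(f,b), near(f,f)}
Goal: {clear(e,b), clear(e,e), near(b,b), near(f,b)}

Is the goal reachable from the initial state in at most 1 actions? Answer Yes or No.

No

1. grab(b)  →  {at(a), clear(b,b), clear(e,b), inpos(a), inpos(f), near(b,b), near(f,b), near(f,f)}
2. push(e,f)  →  {at(a), at(e), clear(b,b), clear(e,b), clear(e,e), inpos(a), inpos(f), near(b,b), near(f,b)}
optimal plan length = 2; 2 > 1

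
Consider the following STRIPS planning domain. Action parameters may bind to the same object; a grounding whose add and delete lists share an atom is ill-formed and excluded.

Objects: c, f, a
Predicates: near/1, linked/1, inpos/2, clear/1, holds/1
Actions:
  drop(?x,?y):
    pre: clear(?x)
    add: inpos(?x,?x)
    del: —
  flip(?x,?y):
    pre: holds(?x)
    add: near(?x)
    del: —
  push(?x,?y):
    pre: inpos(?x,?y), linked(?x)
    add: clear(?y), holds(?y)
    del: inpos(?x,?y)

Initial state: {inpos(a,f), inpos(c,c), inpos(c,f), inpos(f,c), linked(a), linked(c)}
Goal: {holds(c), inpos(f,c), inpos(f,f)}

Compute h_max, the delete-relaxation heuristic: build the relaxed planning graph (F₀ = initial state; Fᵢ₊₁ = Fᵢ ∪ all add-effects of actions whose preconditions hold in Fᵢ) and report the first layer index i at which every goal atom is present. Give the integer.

2

F0 = init (6 atoms)
F1 = F0 ∪ {clear(c), clear(f), holds(c), holds(f)}  (10 atoms)
F2 = F1 ∪ {inpos(f,f), near(c), near(f)}  (13 atoms)
goal ⊆ F2  ⇒  h_max = 2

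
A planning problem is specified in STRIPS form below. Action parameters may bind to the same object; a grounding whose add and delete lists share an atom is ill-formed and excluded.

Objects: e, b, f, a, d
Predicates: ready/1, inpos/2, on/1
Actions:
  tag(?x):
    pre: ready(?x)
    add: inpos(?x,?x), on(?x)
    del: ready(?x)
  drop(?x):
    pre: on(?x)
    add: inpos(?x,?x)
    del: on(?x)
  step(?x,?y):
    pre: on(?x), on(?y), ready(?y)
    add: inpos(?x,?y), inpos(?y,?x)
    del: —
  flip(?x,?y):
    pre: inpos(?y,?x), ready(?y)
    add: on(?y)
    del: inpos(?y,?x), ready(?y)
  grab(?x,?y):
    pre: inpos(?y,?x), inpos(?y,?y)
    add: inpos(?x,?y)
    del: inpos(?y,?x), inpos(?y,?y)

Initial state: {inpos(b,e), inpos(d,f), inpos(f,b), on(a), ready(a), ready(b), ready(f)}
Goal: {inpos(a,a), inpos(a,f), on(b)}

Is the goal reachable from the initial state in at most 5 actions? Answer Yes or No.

Yes

1. tag(b)  →  {inpos(b,b), inpos(b,e), inpos(d,f), inpos(f,b), on(a), on(b), ready(a), ready(f)}
2. tag(f)  →  {inpos(b,b), inpos(b,e), inpos(d,f), inpos(f,b), inpos(f,f), on(a), on(b), on(f), ready(a)}
3. step(f,a)  →  {inpos(a,f), inpos(b,b), inpos(b,e), inpos(d,f), inpos(f,a), inpos(f,b), inpos(f,f), on(a), on(b), on(f), ready(a)}
4. tag(a)  →  {inpos(a,a), inpos(a,f), inpos(b,b), inpos(b,e), inpos(d,f), inpos(f,a), inpos(f,b), inpos(f,f), on(a), on(b), on(f)}
optimal plan length = 4; 4 ≤ 5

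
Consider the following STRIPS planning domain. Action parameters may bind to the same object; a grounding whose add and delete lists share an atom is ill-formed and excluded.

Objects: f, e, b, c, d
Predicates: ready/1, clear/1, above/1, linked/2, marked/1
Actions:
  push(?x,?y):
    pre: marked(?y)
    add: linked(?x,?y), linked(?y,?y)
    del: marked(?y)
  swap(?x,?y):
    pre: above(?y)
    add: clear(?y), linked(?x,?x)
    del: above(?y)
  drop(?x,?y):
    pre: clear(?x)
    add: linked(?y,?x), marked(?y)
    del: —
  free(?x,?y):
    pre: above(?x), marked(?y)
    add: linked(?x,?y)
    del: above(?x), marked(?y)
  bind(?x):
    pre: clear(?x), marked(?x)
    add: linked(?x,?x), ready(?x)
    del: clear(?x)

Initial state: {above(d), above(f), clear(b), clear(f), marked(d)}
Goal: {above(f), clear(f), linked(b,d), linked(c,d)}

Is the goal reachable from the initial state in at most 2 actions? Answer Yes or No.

1. push(b,d)  →  {above(d), above(f), clear(b), clear(f), linked(b,d), linked(d,d)}
2. swap(f,d)  →  {above(f), clear(b), clear(d), clear(f), linked(b,d), linked(d,d), linked(f,f)}
3. drop(d,c)  →  {above(f), clear(b), clear(d), clear(f), linked(b,d), linked(c,d), linked(d,d), linked(f,f), marked(c)}
optimal plan length = 3; 3 > 2

No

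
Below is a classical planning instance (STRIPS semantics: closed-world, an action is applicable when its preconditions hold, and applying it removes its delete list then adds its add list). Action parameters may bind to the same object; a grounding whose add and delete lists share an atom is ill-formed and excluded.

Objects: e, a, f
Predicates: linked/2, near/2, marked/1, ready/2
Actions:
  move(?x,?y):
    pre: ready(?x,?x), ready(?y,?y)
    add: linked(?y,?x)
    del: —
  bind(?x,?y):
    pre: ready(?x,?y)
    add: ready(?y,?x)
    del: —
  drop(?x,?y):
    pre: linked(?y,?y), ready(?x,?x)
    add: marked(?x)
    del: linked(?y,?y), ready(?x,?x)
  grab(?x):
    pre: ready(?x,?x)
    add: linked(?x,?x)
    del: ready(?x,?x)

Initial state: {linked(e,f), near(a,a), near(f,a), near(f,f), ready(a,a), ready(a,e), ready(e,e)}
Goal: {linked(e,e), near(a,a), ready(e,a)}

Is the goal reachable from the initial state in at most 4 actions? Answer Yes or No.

Yes

1. move(e,e)  →  {linked(e,e), linked(e,f), near(a,a), near(f,a), near(f,f), ready(a,a), ready(a,e), ready(e,e)}
2. bind(a,e)  →  {linked(e,e), linked(e,f), near(a,a), near(f,a), near(f,f), ready(a,a), ready(a,e), ready(e,a), ready(e,e)}
optimal plan length = 2; 2 ≤ 4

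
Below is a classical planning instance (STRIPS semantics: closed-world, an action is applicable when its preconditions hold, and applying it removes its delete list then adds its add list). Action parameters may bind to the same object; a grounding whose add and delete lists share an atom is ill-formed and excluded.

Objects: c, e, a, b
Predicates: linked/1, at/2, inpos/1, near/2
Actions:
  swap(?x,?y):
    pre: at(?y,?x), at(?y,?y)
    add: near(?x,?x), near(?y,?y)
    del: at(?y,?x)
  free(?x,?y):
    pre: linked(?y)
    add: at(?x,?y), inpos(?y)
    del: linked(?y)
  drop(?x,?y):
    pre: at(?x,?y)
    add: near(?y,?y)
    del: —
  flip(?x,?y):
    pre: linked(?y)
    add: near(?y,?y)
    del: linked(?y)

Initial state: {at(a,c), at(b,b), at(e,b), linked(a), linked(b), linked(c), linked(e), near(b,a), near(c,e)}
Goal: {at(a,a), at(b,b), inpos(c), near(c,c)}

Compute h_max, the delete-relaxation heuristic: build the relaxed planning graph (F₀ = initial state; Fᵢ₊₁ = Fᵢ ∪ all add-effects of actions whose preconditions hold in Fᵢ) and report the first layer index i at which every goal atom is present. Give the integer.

F0 = init (9 atoms)
F1 = F0 ∪ {at(a,a), at(a,b), at(a,e), at(b,a), at(b,c), at(b,e), at(c,a), at(c,b), at(c,c), at(c,e), at(e,a), at(e,c), at(e,e), inpos(a), inpos(b), inpos(c), inpos(e), near(a,a), near(b,b), near(c,c), near(e,e)}  (30 atoms)
goal ⊆ F1  ⇒  h_max = 1

1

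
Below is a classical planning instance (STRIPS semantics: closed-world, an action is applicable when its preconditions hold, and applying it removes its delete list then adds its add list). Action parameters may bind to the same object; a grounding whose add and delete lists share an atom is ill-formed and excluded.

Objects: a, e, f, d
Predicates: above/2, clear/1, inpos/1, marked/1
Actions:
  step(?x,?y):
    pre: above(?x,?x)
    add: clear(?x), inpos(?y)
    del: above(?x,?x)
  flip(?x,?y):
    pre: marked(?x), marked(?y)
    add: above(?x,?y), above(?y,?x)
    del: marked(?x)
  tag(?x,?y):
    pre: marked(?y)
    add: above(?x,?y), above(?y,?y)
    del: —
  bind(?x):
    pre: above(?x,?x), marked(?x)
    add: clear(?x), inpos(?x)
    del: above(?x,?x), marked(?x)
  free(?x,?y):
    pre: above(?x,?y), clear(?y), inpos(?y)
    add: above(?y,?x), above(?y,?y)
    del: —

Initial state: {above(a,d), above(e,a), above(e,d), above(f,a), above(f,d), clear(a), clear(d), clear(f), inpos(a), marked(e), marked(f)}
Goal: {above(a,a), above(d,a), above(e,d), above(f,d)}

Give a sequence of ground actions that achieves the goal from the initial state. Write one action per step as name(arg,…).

flip(e,e); step(e,d); free(a,d); free(e,a)

1. flip(e,e)  →  {above(a,d), above(e,a), above(e,d), above(e,e), above(f,a), above(f,d), clear(a), clear(d), clear(f), inpos(a), marked(f)}
2. step(e,d)  →  {above(a,d), above(e,a), above(e,d), above(f,a), above(f,d), clear(a), clear(d), clear(e), clear(f), inpos(a), inpos(d), marked(f)}
3. free(a,d)  →  {above(a,d), above(d,a), above(d,d), above(e,a), above(e,d), above(f,a), above(f,d), clear(a), clear(d), clear(e), clear(f), inpos(a), inpos(d), marked(f)}
4. free(e,a)  →  {above(a,a), above(a,d), above(a,e), above(d,a), above(d,d), above(e,a), above(e,d), above(f,a), above(f,d), clear(a), clear(d), clear(e), clear(f), inpos(a), inpos(d), marked(f)}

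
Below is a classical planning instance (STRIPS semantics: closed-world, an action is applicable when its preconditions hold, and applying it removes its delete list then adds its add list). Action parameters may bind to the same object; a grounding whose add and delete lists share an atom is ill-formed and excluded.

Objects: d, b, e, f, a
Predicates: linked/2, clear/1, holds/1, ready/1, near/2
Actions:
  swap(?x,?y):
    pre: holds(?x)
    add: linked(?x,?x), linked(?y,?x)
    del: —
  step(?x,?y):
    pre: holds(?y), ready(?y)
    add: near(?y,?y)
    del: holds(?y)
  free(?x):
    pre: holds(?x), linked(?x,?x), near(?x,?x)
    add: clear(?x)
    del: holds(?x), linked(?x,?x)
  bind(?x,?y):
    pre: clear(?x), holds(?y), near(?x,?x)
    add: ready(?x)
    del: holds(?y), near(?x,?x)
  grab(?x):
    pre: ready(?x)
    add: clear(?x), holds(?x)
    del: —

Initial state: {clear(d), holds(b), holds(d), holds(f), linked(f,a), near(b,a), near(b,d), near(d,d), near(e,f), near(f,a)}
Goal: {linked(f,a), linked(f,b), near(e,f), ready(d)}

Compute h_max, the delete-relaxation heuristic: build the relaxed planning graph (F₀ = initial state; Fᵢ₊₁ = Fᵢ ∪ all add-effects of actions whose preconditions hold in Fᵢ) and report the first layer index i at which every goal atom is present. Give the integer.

1

F0 = init (10 atoms)
F1 = F0 ∪ {linked(a,b), linked(a,d), linked(a,f), linked(b,b), linked(b,d), linked(b,f), linked(d,b), linked(d,d), linked(d,f), linked(e,b), linked(e,d), linked(e,f), linked(f,b), linked(f,d), linked(f,f), ready(d)}  (26 atoms)
goal ⊆ F1  ⇒  h_max = 1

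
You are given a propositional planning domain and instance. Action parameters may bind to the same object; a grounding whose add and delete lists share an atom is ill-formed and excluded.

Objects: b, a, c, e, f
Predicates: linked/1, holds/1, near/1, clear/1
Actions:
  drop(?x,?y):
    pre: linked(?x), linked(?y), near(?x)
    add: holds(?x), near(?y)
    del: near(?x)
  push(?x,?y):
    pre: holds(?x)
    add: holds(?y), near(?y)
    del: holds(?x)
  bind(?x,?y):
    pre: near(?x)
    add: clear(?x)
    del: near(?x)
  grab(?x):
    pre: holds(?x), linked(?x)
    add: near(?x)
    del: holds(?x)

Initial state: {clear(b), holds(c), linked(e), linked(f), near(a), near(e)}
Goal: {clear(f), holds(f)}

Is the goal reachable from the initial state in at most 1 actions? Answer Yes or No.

1. push(c,f)  →  {clear(b), holds(f), linked(e), linked(f), near(a), near(e), near(f)}
2. bind(f,b)  →  {clear(b), clear(f), holds(f), linked(e), linked(f), near(a), near(e)}
optimal plan length = 2; 2 > 1

No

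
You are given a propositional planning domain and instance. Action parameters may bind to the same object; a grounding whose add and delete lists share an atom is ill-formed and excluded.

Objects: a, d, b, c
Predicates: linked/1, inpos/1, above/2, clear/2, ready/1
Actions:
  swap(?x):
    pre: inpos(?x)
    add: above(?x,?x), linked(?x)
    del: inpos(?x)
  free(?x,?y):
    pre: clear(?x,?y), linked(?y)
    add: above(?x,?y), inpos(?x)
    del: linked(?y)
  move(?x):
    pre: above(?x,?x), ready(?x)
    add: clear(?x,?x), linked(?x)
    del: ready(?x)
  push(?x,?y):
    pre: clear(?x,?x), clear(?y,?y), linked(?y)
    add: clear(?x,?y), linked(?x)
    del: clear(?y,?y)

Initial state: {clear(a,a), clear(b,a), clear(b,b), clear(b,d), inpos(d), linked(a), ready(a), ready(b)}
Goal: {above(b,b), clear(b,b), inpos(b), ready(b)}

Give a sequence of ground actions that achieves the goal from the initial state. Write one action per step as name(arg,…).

push(b,a); free(b,b)

1. push(b,a)  →  {clear(b,a), clear(b,b), clear(b,d), inpos(d), linked(a), linked(b), ready(a), ready(b)}
2. free(b,b)  →  {above(b,b), clear(b,a), clear(b,b), clear(b,d), inpos(b), inpos(d), linked(a), ready(a), ready(b)}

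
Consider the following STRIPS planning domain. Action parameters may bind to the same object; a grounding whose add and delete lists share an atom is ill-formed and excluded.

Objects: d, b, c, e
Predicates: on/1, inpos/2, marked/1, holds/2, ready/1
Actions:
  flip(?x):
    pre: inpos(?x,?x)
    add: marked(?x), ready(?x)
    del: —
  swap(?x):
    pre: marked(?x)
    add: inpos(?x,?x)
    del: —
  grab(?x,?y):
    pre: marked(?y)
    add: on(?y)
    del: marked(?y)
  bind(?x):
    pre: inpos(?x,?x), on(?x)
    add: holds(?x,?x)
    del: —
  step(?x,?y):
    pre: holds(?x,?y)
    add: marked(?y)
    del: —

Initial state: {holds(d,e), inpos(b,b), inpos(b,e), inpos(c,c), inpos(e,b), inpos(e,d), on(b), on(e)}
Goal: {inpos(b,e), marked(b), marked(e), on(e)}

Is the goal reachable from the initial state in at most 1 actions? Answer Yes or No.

No

1. flip(b)  →  {holds(d,e), inpos(b,b), inpos(b,e), inpos(c,c), inpos(e,b), inpos(e,d), marked(b), on(b), on(e), ready(b)}
2. step(d,e)  →  {holds(d,e), inpos(b,b), inpos(b,e), inpos(c,c), inpos(e,b), inpos(e,d), marked(b), marked(e), on(b), on(e), ready(b)}
optimal plan length = 2; 2 > 1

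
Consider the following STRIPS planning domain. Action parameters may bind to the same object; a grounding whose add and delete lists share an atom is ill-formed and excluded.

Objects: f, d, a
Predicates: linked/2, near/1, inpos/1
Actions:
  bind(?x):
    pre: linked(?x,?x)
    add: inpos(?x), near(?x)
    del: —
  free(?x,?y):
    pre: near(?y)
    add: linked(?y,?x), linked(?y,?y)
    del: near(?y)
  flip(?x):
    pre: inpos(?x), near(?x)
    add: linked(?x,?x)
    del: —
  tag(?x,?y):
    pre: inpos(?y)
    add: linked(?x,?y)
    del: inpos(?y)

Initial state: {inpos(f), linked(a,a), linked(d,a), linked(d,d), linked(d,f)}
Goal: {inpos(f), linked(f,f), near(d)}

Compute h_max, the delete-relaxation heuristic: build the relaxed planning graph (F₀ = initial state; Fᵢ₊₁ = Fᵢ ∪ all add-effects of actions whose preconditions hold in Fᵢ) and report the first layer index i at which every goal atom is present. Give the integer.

F0 = init (5 atoms)
F1 = F0 ∪ {inpos(a), inpos(d), linked(a,f), linked(f,f), near(a), near(d)}  (11 atoms)
goal ⊆ F1  ⇒  h_max = 1

1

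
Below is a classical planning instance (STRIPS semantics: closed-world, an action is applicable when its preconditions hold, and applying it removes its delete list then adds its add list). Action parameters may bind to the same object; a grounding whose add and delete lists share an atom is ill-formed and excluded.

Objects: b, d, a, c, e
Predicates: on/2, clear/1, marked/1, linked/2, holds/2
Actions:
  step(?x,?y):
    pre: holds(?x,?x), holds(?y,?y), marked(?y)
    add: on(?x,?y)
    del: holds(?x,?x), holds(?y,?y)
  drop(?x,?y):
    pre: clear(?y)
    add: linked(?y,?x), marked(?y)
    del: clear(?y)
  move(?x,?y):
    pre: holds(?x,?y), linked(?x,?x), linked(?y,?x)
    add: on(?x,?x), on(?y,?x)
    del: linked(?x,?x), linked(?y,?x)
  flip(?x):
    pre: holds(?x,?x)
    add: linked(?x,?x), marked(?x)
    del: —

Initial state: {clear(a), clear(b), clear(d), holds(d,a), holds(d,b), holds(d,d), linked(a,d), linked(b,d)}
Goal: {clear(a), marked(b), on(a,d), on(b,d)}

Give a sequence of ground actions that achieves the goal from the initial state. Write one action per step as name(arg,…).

1. drop(b,b)  →  {clear(a), clear(d), holds(d,a), holds(d,b), holds(d,d), linked(a,d), linked(b,b), linked(b,d), marked(b)}
2. drop(d,d)  →  {clear(a), holds(d,a), holds(d,b), holds(d,d), linked(a,d), linked(b,b), linked(b,d), linked(d,d), marked(b), marked(d)}
3. move(d,b)  →  {clear(a), holds(d,a), holds(d,b), holds(d,d), linked(a,d), linked(b,b), marked(b), marked(d), on(b,d), on(d,d)}
4. flip(d)  →  {clear(a), holds(d,a), holds(d,b), holds(d,d), linked(a,d), linked(b,b), linked(d,d), marked(b), marked(d), on(b,d), on(d,d)}
5. move(d,a)  →  {clear(a), holds(d,a), holds(d,b), holds(d,d), linked(b,b), marked(b), marked(d), on(a,d), on(b,d), on(d,d)}

drop(b,b); drop(d,d); move(d,b); flip(d); move(d,a)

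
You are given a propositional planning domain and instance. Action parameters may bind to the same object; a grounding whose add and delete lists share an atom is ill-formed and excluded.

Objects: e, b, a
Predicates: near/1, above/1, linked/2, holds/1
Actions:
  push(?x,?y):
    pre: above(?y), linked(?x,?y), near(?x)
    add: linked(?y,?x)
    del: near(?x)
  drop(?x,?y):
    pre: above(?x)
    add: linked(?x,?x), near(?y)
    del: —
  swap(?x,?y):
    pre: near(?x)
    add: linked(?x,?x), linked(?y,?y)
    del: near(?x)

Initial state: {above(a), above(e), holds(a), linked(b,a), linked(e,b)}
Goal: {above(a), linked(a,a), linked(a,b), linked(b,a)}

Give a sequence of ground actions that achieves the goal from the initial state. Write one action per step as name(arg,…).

drop(a,b); push(b,a)

1. drop(a,b)  →  {above(a), above(e), holds(a), linked(a,a), linked(b,a), linked(e,b), near(b)}
2. push(b,a)  →  {above(a), above(e), holds(a), linked(a,a), linked(a,b), linked(b,a), linked(e,b)}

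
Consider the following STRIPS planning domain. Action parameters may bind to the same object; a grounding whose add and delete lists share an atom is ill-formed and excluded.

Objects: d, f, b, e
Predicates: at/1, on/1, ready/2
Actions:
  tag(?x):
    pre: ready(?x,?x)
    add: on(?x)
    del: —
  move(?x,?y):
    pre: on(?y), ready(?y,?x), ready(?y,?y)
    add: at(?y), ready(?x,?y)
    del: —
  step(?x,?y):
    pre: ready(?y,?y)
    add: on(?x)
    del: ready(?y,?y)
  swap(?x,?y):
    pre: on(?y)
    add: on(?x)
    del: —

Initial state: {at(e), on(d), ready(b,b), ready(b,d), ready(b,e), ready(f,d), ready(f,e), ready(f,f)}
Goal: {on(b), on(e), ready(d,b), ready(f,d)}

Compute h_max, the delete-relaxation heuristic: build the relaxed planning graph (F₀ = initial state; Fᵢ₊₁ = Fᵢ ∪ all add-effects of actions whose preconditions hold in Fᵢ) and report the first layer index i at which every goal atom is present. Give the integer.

2

F0 = init (8 atoms)
F1 = F0 ∪ {on(b), on(e), on(f)}  (11 atoms)
F2 = F1 ∪ {at(b), at(f), ready(d,b), ready(d,f), ready(e,b), ready(e,f)}  (17 atoms)
goal ⊆ F2  ⇒  h_max = 2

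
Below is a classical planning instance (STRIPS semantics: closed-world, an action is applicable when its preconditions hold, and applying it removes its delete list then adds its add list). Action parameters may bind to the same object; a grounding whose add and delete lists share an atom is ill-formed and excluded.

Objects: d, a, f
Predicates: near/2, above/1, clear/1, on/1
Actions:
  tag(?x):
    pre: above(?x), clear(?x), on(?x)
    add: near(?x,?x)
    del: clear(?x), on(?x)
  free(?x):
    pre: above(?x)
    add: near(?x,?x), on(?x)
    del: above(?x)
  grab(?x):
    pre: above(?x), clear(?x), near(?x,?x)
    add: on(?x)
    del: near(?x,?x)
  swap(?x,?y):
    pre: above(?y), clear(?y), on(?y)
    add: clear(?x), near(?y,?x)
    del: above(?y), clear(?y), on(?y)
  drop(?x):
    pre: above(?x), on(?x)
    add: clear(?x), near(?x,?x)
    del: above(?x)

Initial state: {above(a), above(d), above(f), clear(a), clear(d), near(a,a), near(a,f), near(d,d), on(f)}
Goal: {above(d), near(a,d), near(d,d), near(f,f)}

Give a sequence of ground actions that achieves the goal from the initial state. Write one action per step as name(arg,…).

free(f); grab(a); swap(d,a)

1. free(f)  →  {above(a), above(d), clear(a), clear(d), near(a,a), near(a,f), near(d,d), near(f,f), on(f)}
2. grab(a)  →  {above(a), above(d), clear(a), clear(d), near(a,f), near(d,d), near(f,f), on(a), on(f)}
3. swap(d,a)  →  {above(d), clear(d), near(a,d), near(a,f), near(d,d), near(f,f), on(f)}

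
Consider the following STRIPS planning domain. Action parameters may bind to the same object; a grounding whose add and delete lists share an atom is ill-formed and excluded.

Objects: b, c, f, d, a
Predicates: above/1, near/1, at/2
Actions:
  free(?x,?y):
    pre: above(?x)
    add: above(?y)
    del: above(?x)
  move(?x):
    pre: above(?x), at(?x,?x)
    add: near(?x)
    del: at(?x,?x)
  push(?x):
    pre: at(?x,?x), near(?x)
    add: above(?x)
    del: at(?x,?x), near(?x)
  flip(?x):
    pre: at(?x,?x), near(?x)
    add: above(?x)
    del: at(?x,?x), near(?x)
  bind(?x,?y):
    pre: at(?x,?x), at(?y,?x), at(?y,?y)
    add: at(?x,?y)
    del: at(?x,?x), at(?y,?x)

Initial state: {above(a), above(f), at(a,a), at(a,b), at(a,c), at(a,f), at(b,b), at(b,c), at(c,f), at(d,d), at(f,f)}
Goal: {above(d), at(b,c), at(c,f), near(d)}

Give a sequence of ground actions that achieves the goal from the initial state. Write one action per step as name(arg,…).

1. free(f,d)  →  {above(a), above(d), at(a,a), at(a,b), at(a,c), at(a,f), at(b,b), at(b,c), at(c,f), at(d,d), at(f,f)}
2. move(d)  →  {above(a), above(d), at(a,a), at(a,b), at(a,c), at(a,f), at(b,b), at(b,c), at(c,f), at(f,f), near(d)}

free(f,d); move(d)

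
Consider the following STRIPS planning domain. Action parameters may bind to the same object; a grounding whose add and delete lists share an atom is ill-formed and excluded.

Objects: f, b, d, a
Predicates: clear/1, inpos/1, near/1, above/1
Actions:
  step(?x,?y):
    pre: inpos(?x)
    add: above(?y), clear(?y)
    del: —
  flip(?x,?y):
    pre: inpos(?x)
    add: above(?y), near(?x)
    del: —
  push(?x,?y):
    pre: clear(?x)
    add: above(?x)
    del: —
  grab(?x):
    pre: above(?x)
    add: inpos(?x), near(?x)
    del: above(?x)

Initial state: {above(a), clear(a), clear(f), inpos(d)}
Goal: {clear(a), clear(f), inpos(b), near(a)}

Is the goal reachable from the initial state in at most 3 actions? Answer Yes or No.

Yes

1. step(d,b)  →  {above(a), above(b), clear(a), clear(b), clear(f), inpos(d)}
2. grab(b)  →  {above(a), clear(a), clear(b), clear(f), inpos(b), inpos(d), near(b)}
3. grab(a)  →  {clear(a), clear(b), clear(f), inpos(a), inpos(b), inpos(d), near(a), near(b)}
optimal plan length = 3; 3 ≤ 3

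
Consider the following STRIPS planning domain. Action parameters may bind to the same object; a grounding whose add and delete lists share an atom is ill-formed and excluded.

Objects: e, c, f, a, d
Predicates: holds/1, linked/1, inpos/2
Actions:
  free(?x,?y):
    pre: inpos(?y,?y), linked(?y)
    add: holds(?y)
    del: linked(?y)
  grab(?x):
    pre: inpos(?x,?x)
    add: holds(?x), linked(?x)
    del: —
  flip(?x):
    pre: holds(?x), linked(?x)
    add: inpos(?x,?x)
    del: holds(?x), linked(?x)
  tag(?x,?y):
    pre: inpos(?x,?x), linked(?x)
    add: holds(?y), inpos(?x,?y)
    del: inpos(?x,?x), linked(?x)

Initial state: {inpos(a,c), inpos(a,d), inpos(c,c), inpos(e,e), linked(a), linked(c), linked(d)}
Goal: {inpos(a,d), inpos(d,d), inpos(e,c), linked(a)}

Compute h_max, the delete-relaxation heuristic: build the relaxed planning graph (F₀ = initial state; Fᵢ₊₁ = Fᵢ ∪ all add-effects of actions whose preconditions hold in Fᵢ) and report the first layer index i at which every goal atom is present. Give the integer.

2

F0 = init (7 atoms)
F1 = F0 ∪ {holds(a), holds(c), holds(d), holds(e), holds(f), inpos(c,a), inpos(c,d), inpos(c,e), inpos(c,f), linked(e)}  (17 atoms)
F2 = F1 ∪ {inpos(a,a), inpos(d,d), inpos(e,a), inpos(e,c), inpos(e,d), inpos(e,f)}  (23 atoms)
goal ⊆ F2  ⇒  h_max = 2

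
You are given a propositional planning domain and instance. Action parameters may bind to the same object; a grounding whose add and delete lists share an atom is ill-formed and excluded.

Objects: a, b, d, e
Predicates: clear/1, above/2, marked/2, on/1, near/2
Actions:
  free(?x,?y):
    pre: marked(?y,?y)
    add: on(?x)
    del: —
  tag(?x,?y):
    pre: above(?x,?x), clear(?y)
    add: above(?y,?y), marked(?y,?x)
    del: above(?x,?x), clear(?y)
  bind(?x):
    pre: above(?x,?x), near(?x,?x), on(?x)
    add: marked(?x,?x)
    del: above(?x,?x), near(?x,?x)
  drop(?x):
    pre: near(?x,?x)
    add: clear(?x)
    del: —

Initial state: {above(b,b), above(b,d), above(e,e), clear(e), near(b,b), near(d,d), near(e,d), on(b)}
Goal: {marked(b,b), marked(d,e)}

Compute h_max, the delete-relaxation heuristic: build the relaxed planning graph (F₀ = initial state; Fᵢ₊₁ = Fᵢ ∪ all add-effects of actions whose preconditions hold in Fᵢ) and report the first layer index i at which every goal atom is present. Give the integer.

F0 = init (8 atoms)
F1 = F0 ∪ {clear(b), clear(d), marked(b,b), marked(e,b)}  (12 atoms)
F2 = F1 ∪ {above(d,d), marked(b,e), marked(d,b), marked(d,e), on(a), on(d), on(e)}  (19 atoms)
goal ⊆ F2  ⇒  h_max = 2

2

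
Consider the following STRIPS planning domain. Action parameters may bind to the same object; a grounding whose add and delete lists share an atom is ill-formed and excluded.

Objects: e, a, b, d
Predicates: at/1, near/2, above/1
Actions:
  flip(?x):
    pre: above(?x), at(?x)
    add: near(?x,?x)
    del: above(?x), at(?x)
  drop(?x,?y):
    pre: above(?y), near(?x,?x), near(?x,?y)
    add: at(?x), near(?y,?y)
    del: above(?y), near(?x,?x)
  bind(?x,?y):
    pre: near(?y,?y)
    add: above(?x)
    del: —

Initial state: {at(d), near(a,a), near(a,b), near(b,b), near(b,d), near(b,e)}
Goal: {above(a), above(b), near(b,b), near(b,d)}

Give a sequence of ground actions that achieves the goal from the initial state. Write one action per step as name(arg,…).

bind(a,a); bind(b,a)

1. bind(a,a)  →  {above(a), at(d), near(a,a), near(a,b), near(b,b), near(b,d), near(b,e)}
2. bind(b,a)  →  {above(a), above(b), at(d), near(a,a), near(a,b), near(b,b), near(b,d), near(b,e)}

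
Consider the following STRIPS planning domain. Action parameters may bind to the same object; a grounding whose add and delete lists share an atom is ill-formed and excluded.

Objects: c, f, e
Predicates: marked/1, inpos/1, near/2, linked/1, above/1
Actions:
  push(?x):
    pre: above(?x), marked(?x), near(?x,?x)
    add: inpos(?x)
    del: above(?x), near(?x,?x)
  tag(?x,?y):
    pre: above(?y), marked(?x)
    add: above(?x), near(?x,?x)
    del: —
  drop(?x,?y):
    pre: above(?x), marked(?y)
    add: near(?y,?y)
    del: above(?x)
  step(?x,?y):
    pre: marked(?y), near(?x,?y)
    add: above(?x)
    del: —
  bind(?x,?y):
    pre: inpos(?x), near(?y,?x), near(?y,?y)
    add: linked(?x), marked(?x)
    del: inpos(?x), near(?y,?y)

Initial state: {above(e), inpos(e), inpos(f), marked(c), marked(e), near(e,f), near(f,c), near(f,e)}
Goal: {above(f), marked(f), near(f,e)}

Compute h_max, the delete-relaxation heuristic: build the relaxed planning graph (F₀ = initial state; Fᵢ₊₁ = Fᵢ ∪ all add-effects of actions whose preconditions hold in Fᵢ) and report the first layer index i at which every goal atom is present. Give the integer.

2

F0 = init (8 atoms)
F1 = F0 ∪ {above(c), above(f), near(c,c), near(e,e)}  (12 atoms)
F2 = F1 ∪ {inpos(c), linked(e), linked(f), marked(f)}  (16 atoms)
goal ⊆ F2  ⇒  h_max = 2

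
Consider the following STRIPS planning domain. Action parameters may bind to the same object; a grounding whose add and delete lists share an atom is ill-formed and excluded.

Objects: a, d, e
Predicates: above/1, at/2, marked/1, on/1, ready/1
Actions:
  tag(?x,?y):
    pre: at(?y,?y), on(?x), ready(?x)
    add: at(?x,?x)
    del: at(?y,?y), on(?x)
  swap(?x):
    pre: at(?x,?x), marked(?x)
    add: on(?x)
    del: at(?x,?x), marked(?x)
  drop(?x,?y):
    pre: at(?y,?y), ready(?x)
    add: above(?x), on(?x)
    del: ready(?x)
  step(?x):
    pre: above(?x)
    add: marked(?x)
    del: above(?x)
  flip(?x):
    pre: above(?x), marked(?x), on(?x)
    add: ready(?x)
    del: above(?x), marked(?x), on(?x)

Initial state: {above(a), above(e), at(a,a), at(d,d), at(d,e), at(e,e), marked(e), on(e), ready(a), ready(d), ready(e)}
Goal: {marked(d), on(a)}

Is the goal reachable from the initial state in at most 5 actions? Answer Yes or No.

Yes

1. drop(a,a)  →  {above(a), above(e), at(a,a), at(d,d), at(d,e), at(e,e), marked(e), on(a), on(e), ready(d), ready(e)}
2. drop(d,a)  →  {above(a), above(d), above(e), at(a,a), at(d,d), at(d,e), at(e,e), marked(e), on(a), on(d), on(e), ready(e)}
3. step(d)  →  {above(a), above(e), at(a,a), at(d,d), at(d,e), at(e,e), marked(d), marked(e), on(a), on(d), on(e), ready(e)}
optimal plan length = 3; 3 ≤ 5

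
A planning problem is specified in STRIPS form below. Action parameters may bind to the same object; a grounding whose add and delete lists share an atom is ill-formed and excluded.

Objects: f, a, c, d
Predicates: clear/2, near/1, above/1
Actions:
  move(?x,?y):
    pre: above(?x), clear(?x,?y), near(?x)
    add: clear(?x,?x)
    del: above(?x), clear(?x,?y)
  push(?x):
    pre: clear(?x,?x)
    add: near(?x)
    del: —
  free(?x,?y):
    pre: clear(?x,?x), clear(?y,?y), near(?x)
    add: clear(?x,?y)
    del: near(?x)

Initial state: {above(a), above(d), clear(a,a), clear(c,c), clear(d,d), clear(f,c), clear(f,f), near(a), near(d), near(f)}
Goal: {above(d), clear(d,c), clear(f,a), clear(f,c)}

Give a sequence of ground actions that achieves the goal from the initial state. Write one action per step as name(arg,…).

1. free(f,a)  →  {above(a), above(d), clear(a,a), clear(c,c), clear(d,d), clear(f,a), clear(f,c), clear(f,f), near(a), near(d)}
2. free(d,c)  →  {above(a), above(d), clear(a,a), clear(c,c), clear(d,c), clear(d,d), clear(f,a), clear(f,c), clear(f,f), near(a)}

free(f,a); free(d,c)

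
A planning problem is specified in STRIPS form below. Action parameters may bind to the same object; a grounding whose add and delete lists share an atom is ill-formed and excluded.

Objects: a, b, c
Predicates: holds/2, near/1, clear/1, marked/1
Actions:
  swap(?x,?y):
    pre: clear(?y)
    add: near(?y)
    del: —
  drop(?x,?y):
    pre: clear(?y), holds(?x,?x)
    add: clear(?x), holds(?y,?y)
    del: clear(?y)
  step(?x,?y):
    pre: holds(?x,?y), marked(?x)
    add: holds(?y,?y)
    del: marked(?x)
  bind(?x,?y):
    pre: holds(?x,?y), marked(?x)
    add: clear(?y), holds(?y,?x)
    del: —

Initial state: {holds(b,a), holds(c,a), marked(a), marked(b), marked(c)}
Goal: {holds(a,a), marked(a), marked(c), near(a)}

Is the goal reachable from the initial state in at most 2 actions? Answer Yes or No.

No

1. step(b,a)  →  {holds(a,a), holds(b,a), holds(c,a), marked(a), marked(c)}
2. bind(a,a)  →  {clear(a), holds(a,a), holds(b,a), holds(c,a), marked(a), marked(c)}
3. swap(a,a)  →  {clear(a), holds(a,a), holds(b,a), holds(c,a), marked(a), marked(c), near(a)}
optimal plan length = 3; 3 > 2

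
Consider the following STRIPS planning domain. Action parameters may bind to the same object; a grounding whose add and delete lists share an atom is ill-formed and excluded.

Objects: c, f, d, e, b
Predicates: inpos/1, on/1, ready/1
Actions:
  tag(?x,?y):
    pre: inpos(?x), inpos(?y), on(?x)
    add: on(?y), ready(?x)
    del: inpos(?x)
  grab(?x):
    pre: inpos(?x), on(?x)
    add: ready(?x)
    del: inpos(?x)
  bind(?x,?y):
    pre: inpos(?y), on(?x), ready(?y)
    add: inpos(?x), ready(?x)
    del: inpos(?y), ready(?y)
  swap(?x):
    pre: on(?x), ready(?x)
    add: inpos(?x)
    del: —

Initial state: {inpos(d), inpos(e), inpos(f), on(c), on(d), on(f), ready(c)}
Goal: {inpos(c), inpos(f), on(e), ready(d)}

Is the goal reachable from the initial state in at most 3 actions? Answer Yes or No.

1. tag(d,e)  →  {inpos(e), inpos(f), on(c), on(d), on(e), on(f), ready(c), ready(d)}
2. swap(c)  →  {inpos(c), inpos(e), inpos(f), on(c), on(d), on(e), on(f), ready(c), ready(d)}
optimal plan length = 2; 2 ≤ 3

Yes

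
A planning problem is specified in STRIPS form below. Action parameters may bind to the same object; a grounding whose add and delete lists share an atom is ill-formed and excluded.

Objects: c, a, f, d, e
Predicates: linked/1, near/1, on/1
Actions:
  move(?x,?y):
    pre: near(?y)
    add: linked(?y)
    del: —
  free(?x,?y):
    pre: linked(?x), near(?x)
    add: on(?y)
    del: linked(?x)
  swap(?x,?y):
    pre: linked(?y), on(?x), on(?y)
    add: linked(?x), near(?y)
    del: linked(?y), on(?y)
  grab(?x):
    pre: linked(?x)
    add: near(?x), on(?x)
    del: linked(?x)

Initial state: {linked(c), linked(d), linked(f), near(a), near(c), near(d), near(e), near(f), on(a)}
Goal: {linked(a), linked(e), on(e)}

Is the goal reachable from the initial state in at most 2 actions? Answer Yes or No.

1. move(c,a)  →  {linked(a), linked(c), linked(d), linked(f), near(a), near(c), near(d), near(e), near(f), on(a)}
2. move(c,e)  →  {linked(a), linked(c), linked(d), linked(e), linked(f), near(a), near(c), near(d), near(e), near(f), on(a)}
3. free(c,e)  →  {linked(a), linked(d), linked(e), linked(f), near(a), near(c), near(d), near(e), near(f), on(a), on(e)}
optimal plan length = 3; 3 > 2

No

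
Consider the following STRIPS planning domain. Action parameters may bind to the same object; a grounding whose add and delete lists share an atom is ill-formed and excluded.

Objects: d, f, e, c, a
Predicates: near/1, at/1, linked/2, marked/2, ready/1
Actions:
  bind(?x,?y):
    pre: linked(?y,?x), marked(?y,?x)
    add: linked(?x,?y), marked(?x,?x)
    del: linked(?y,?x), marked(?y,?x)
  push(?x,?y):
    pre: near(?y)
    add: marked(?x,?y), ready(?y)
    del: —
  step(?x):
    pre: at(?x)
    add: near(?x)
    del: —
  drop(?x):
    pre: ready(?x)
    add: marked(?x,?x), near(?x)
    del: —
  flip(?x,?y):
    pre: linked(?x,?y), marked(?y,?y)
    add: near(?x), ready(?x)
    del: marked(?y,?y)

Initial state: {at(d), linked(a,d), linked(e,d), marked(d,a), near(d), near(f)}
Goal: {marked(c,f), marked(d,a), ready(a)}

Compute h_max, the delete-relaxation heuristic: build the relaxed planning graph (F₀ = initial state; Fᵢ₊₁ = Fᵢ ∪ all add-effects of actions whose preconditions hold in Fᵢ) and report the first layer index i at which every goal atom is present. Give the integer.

F0 = init (6 atoms)
F1 = F0 ∪ {marked(a,d), marked(a,f), marked(c,d), marked(c,f), marked(d,d), marked(d,f), marked(e,d), marked(e,f), marked(f,d), marked(f,f), ready(d), ready(f)}  (18 atoms)
F2 = F1 ∪ {linked(d,a), linked(d,e), near(a), near(e), ready(a), ready(e)}  (24 atoms)
goal ⊆ F2  ⇒  h_max = 2

2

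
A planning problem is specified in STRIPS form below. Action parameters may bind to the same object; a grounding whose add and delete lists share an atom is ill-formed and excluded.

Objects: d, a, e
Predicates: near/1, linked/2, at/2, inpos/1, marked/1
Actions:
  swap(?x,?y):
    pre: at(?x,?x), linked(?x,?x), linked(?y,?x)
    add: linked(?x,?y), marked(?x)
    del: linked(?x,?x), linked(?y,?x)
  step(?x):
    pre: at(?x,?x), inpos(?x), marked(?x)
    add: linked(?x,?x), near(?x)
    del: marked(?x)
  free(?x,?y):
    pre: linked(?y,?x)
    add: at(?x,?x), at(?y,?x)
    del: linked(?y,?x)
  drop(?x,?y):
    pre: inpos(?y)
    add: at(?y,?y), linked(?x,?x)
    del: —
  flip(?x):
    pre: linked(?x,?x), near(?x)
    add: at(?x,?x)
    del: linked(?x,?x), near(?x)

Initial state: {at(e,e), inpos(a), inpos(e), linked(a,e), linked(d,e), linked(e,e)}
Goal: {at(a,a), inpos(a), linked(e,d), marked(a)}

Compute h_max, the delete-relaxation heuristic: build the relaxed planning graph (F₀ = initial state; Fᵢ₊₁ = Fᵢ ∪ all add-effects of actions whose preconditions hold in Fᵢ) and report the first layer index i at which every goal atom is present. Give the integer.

F0 = init (6 atoms)
F1 = F0 ∪ {at(a,a), at(a,e), at(d,e), linked(a,a), linked(d,d), linked(e,a), linked(e,d), marked(e)}  (14 atoms)
F2 = F1 ∪ {at(d,d), at(e,a), at(e,d), marked(a), near(e)}  (19 atoms)
goal ⊆ F2  ⇒  h_max = 2

2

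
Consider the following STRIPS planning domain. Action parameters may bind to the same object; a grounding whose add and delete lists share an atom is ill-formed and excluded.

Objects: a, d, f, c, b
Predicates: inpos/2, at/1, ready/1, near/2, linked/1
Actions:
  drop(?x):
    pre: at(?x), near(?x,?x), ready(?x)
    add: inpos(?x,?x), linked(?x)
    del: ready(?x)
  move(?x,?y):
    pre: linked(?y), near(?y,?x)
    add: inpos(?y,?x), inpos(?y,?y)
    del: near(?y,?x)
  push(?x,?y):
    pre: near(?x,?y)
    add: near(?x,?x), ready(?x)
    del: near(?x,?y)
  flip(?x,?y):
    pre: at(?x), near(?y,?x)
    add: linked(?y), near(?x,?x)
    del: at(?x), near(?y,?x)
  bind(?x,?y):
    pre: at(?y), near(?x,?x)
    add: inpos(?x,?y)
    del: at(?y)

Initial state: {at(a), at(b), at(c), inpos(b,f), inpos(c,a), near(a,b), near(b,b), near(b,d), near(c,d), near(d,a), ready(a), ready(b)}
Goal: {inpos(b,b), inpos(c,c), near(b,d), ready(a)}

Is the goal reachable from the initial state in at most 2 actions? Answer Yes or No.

1. drop(b)  →  {at(a), at(b), at(c), inpos(b,b), inpos(b,f), inpos(c,a), linked(b), near(a,b), near(b,b), near(b,d), near(c,d), near(d,a), ready(a)}
2. push(c,d)  →  {at(a), at(b), at(c), inpos(b,b), inpos(b,f), inpos(c,a), linked(b), near(a,b), near(b,b), near(b,d), near(c,c), near(d,a), ready(a), ready(c)}
3. drop(c)  →  {at(a), at(b), at(c), inpos(b,b), inpos(b,f), inpos(c,a), inpos(c,c), linked(b), linked(c), near(a,b), near(b,b), near(b,d), near(c,c), near(d,a), ready(a)}
optimal plan length = 3; 3 > 2

No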